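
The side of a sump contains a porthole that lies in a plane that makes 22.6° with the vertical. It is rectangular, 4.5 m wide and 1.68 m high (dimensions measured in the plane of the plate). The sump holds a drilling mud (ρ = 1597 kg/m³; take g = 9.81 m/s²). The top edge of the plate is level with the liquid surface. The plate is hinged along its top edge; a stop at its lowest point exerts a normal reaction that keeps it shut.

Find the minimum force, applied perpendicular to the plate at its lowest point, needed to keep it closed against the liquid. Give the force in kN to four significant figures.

γ = ρg = 1597 × 9.81 / 1000 = 15.66657 kN/m³.
The plate makes 22.6° with the vertical, i.e. θ = 90° − 22.6° = 67.4° to the horizontal. Measuring y along the incline from the free-surface line, vertical depth h = y·sinθ with sinθ = 0.923210.
The centroid lies 1.68/2 = 0.84 m below the top edge, so y_c = 0.84 m and h_c = 0.84 × 0.923210 = 0.775496 m.
A = 4.5 × 1.68 = 7.56 m².
Resultant F = γ·h_c·A = 15.66657 × 0.775496 × 7.56 = 91.8492 kN.
I_c = b·h³/12 = 4.5 × 1.68³/12 = 1.77811 m⁴.
Centre of pressure: y_p = y_c + I_c/(y_c·A) = 0.84 + 1.77811/(0.84 × 7.56) = 0.84 + 0.28 = 1.12 m along the plane.
The resultant acts 0.84 + 0.28 = 1.12 m (along the plate) below the hinge at the top edge, so the moment about the hinge is M = F × 1.12 = 91.8492 × 1.12 = 102.871 kN·m.
A normal force at the bottom, 1.68 m from the hinge, must supply this moment: P = 102.871/1.68 = 61.2327 kN.

P ≈ 61.23 kN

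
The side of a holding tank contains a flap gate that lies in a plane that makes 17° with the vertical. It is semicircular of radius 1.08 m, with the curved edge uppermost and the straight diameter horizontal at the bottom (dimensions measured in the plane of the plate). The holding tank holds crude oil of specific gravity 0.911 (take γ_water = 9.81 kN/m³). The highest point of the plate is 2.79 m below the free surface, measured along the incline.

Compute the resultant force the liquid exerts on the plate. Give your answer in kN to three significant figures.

F ≈ 53.4 kN

γ = 0.911 × 9.81 = 8.93691 kN/m³.
The plate makes 17° with the vertical, i.e. θ = 90° − 17° = 73° to the horizontal. Measuring y along the incline from the free-surface line, vertical depth h = y·sinθ with sinθ = 0.956305.
The centroid lies 4r/(3π) = 0.458366 m above the diameter, so r − 4r/(3π) = 1.08 − 0.458366 = 0.621634 m below the topmost point, so y_c = 2.79 + 0.621634 = 3.41163 m and h_c = 3.41163 × 0.956305 = 3.26256 m.
A = πr²/2 = π × 1.08²/2 = 1.83218 m².
Resultant F = γ·h_c·A = 8.93691 × 3.26256 × 1.83218 = 53.4212 kN.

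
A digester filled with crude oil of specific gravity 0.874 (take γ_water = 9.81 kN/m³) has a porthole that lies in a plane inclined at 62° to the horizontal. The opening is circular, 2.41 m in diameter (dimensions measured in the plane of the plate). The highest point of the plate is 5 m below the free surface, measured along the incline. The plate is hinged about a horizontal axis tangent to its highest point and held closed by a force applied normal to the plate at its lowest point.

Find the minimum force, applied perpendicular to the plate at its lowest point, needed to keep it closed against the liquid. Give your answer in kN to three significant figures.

P ≈ 112 kN

γ = 0.874 × 9.81 = 8.57394 kN/m³.
Let θ = 62° be the plate's angle to the horizontal; measure y along the incline from where the plane meets the free surface. Vertical depth h = y·sinθ with sinθ = 0.882948.
The centroid is at the centre, 1.205 m below the top of the plate, so y_c = 5 + 1.205 = 6.205 m and h_c = 6.205 × 0.882948 = 5.47869 m.
A = π(1.205)² = 4.56167 m².
Resultant F = γ·h_c·A = 8.57394 × 5.47869 × 4.56167 = 214.28 kN.
I_c = πr⁴/4 = π × 1.205⁴/4 = 1.65592 m⁴.
Centre of pressure: y_p = y_c + I_c/(y_c·A) = 6.205 + 1.65592/(6.205 × 4.56167) = 6.205 + 0.0585024 = 6.2635 m along the plane.
The resultant acts 1.205 + 0.0585024 = 1.2635 m (along the plate) below the hinge at the top edge, so the moment about the hinge is M = F × 1.2635 = 214.28 × 1.2635 = 270.743 kN·m.
A normal force at the bottom, 2.41 m from the hinge, must supply this moment: P = 270.743/2.41 = 112.341 kN.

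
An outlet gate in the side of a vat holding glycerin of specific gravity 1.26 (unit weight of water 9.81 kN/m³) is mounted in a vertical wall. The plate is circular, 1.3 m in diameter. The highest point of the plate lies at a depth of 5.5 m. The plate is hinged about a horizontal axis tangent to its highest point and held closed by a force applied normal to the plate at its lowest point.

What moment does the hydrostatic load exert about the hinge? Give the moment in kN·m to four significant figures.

γ = 1.26 × 9.81 = 12.3606 kN/m³.
The centroid is at the centre, 0.65 m below the top of the plate, so the centroid depth is h_c = 5.5 + 0.65 = 6.15 m.
A = π(0.65)² = 1.32732 m².
Resultant F = γ·h_c·A = 12.3606 × 6.15 × 1.32732 = 100.9 kN.
I_c = πr⁴/4 = π × 0.65⁴/4 = 0.140198 m⁴.
Centre of pressure: y_p = y_c + I_c/(y_c·A) = 6.15 + 0.140198/(6.15 × 1.32732) = 6.15 + 0.0171748 = 6.16717 m along the plane.
The resultant acts 0.65 + 0.0171748 = 0.667175 m (along the plate) below the hinge at the top edge, so the moment about the hinge is M = F × 0.667175 = 100.9 × 0.667175 = 67.318 kN·m.

M ≈ 67.32 kN·m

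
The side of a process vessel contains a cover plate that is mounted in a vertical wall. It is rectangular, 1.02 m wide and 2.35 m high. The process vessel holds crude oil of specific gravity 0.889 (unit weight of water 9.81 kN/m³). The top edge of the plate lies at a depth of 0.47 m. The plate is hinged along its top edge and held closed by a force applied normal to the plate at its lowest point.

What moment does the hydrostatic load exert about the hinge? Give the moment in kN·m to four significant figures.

M ≈ 50.03 kN·m

γ = 0.889 × 9.81 = 8.72109 kN/m³.
The centroid lies 2.35/2 = 1.175 m below the top edge, so the centroid depth is h_c = 0.47 + 1.175 = 1.645 m.
A = 1.02 × 2.35 = 2.397 m².
Resultant F = γ·h_c·A = 8.72109 × 1.645 × 2.397 = 34.3878 kN.
I_c = b·h³/12 = 1.02 × 2.35³/12 = 1.10312 m⁴.
Centre of pressure: y_p = y_c + I_c/(y_c·A) = 1.645 + 1.10312/(1.645 × 2.397) = 1.645 + 0.279762 = 1.92476 m along the plane.
The resultant acts 1.175 + 0.279762 = 1.45476 m (along the plate) below the hinge at the top edge, so the moment about the hinge is M = F × 1.45476 = 34.3878 × 1.45476 = 50.026 kN·m.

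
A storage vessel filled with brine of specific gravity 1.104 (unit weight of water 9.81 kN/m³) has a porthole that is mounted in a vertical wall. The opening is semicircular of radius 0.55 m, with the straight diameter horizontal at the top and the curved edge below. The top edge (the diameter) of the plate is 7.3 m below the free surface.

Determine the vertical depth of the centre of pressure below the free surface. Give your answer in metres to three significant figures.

γ = 1.104 × 9.81 = 10.83024 kN/m³.
The centroid of a semicircle lies 4r/(3π) = 0.233427 m from the diameter, here below the top edge, so the centroid depth is h_c = 7.3 + 0.233427 = 7.53343 m.
A = πr²/2 = π × 0.55²/2 = 0.475166 m².
Resultant F = γ·h_c·A = 10.83024 × 7.53343 × 0.475166 = 38.7682 kN.
I_c = (π/8 − 8/(9π))·r⁴ = 0.109757 × 0.55⁴ = 0.0100435 m⁴.
Centre of pressure: y_p = y_c + I_c/(y_c·A) = 7.53343 + 0.0100435/(7.53343 × 0.475166) = 7.53343 + 0.00280574 = 7.53624 m along the plane.

h_p = 7.54 m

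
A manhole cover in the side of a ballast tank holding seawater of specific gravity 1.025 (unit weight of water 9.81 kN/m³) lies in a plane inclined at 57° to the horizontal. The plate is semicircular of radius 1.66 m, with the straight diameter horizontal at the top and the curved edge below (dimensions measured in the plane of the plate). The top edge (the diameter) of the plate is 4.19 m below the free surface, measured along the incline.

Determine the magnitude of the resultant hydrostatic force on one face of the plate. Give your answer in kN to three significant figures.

γ = 1.025 × 9.81 = 10.05525 kN/m³.
Let θ = 57° be the plate's angle to the horizontal; measure y along the incline from where the plane meets the free surface. Vertical depth h = y·sinθ with sinθ = 0.838671.
The centroid of a semicircle lies 4r/(3π) = 0.704526 m from the diameter, here below the top edge, so y_c = 4.19 + 0.704526 = 4.89453 m and h_c = 4.89453 × 0.838671 = 4.1049 m.
A = πr²/2 = π × 1.66²/2 = 4.32849 m².
Resultant F = γ·h_c·A = 10.05525 × 4.1049 × 4.32849 = 178.662 kN.

F ≈ 179 kN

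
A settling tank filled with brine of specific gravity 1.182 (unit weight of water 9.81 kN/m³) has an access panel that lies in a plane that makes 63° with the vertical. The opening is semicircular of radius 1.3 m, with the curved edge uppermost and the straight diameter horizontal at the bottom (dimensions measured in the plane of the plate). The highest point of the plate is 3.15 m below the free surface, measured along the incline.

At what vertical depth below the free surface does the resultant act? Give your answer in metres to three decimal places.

γ = 1.182 × 9.81 = 11.59542 kN/m³.
The plate makes 63° with the vertical, i.e. θ = 90° − 63° = 27° to the horizontal. Measuring y along the incline from the free-surface line, vertical depth h = y·sinθ with sinθ = 0.453990.
The centroid lies 4r/(3π) = 0.551737 m above the diameter, so r − 4r/(3π) = 1.3 − 0.551737 = 0.748263 m below the topmost point, so y_c = 3.15 + 0.748263 = 3.89826 m and h_c = 3.89826 × 0.453990 = 1.76977 m.
A = πr²/2 = π × 1.3²/2 = 2.65465 m².
Resultant F = γ·h_c·A = 11.59542 × 1.76977 × 2.65465 = 54.4767 kN.
I_c = (π/8 − 8/(9π))·r⁴ = 0.109757 × 1.3⁴ = 0.313477 m⁴.
Centre of pressure: y_p = y_c + I_c/(y_c·A) = 3.89826 + 0.313477/(3.89826 × 2.65465) = 3.89826 + 0.030292 = 3.92855 m along the plane.
Vertically, h_p = y_p·sinθ = 3.92855 × 0.453990 = 1.78352 m.

h_p = 1.784 m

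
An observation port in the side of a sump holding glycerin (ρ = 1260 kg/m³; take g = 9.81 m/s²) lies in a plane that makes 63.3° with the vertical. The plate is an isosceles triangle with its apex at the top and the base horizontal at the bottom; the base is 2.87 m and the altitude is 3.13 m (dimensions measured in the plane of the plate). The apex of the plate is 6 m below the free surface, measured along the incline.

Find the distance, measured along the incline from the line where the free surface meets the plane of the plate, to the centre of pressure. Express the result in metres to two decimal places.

γ = ρg = 1260 × 9.81 / 1000 = 12.3606 kN/m³.
The plate makes 63.3° with the vertical, i.e. θ = 90° − 63.3° = 26.7° to the horizontal. Measuring y along the incline from the free-surface line, vertical depth h = y·sinθ with sinθ = 0.449319.
With the apex up, the centroid sits 2h/3 = 2 × 3.13/3 = 2.08667 m below the apex, so y_c = 6 + 2.08667 = 8.08667 m and h_c = 8.08667 × 0.449319 = 3.63349 m.
A = ½ × 2.87 × 3.13 = 4.49155 m².
Resultant F = γ·h_c·A = 12.3606 × 3.63349 × 4.49155 = 201.725 kN.
I_c = b·h³/36 = 2.87 × 3.13³/36 = 2.44463 m⁴.
Centre of pressure: y_p = y_c + I_c/(y_c·A) = 8.08667 + 2.44463/(8.08667 × 4.49155) = 8.08667 + 0.067305 = 8.15397 m along the plane.

y_p = 8.15 m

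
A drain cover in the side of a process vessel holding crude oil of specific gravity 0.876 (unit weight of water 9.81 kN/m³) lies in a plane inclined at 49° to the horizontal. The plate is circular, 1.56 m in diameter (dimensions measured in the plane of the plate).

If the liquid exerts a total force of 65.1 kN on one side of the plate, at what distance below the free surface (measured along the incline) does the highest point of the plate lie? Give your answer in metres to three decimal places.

γ = 0.876 × 9.81 = 8.59356 kN/m³.
A = π(0.78)² = 1.91134 m².
From F = γ·h_c·A, the centroid depth is h_c = 65.1/(8.59356 × 1.91134) = 3.96342 m.
Let θ = 49° be the plate's angle to the horizontal; measure y along the incline from where the plane meets the free surface. Vertical depth h = y·sinθ with sinθ = 0.754710.
Along the incline, y_c = h_c/sinθ = 3.96342/0.754710 = 5.25158 m.
The centroid is at the centre, 0.78 m below the top of the plate, so the highest point sits at y_top = 5.25158 − 0.78 = 4.47158 m along the incline.

y_top ≈ 4.472 m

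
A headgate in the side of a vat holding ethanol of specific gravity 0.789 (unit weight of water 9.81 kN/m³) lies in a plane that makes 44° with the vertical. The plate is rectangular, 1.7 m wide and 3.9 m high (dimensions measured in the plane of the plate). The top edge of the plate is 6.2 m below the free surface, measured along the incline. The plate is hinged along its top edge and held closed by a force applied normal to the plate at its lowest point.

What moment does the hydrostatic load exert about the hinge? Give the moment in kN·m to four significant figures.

γ = 0.789 × 9.81 = 7.74009 kN/m³.
The plate makes 44° with the vertical, i.e. θ = 90° − 44° = 46° to the horizontal. Measuring y along the incline from the free-surface line, vertical depth h = y·sinθ with sinθ = 0.719340.
The centroid lies 3.9/2 = 1.95 m below the top edge, so y_c = 6.2 + 1.95 = 8.15 m and h_c = 8.15 × 0.719340 = 5.86262 m.
A = 1.7 × 3.9 = 6.63 m².
Resultant F = γ·h_c·A = 7.74009 × 5.86262 × 6.63 = 300.851 kN.
I_c = b·h³/12 = 1.7 × 3.9³/12 = 8.40353 m⁴.
Centre of pressure: y_p = y_c + I_c/(y_c·A) = 8.15 + 8.40353/(8.15 × 6.63) = 8.15 + 0.155522 = 8.30552 m along the plane.
The resultant acts 1.95 + 0.155522 = 2.10552 m (along the plate) below the hinge at the top edge, so the moment about the hinge is M = F × 2.10552 = 300.851 × 2.10552 = 633.448 kN·m.

M ≈ 633.4 kN·m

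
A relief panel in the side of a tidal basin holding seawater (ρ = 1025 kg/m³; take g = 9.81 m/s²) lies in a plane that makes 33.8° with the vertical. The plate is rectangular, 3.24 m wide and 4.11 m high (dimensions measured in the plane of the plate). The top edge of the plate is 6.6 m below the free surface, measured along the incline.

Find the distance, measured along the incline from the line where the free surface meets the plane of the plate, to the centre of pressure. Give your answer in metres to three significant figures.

γ = ρg = 1025 × 9.81 / 1000 = 10.05525 kN/m³.
The plate makes 33.8° with the vertical, i.e. θ = 90° − 33.8° = 56.2° to the horizontal. Measuring y along the incline from the free-surface line, vertical depth h = y·sinθ with sinθ = 0.830984.
The centroid lies 4.11/2 = 2.055 m below the top edge, so y_c = 6.6 + 2.055 = 8.655 m and h_c = 8.655 × 0.830984 = 7.19217 m.
A = 3.24 × 4.11 = 13.3164 m².
Resultant F = γ·h_c·A = 10.05525 × 7.19217 × 13.3164 = 963.03 kN.
I_c = b·h³/12 = 3.24 × 4.11³/12 = 18.7452 m⁴.
Centre of pressure: y_p = y_c + I_c/(y_c·A) = 8.655 + 18.7452/(8.655 × 13.3164) = 8.655 + 0.162643 = 8.81764 m along the plane.

y_p = 8.82 m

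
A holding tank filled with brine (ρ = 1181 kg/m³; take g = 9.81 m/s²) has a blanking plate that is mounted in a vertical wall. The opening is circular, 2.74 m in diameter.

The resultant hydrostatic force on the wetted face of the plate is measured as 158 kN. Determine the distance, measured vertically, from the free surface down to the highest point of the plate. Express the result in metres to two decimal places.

γ = ρg = 1181 × 9.81 / 1000 = 11.58561 kN/m³.
A = π(1.37)² = 5.89646 m².
From F = γ·h_c·A, the centroid depth is h_c = 158/(11.58561 × 5.89646) = 2.31285 m.
The centroid is at the centre, 1.37 m below the top of the plate, so the highest point sits at h_top = 2.31285 − 1.37 = 0.94285 m below the surface.

d_top ≈ 0.94 m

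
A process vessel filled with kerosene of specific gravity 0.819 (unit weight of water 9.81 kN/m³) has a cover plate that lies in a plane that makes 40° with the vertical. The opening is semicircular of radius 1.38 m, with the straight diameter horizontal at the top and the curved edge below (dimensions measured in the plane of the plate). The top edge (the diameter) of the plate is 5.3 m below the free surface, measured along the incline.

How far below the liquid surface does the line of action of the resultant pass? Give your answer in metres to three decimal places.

γ = 0.819 × 9.81 = 8.03439 kN/m³.
The plate makes 40° with the vertical, i.e. θ = 90° − 40° = 50° to the horizontal. Measuring y along the incline from the free-surface line, vertical depth h = y·sinθ with sinθ = 0.766044.
The centroid of a semicircle lies 4r/(3π) = 0.58569 m from the diameter, here below the top edge, so y_c = 5.3 + 0.58569 = 5.88569 m and h_c = 5.88569 × 0.766044 = 4.5087 m.
A = πr²/2 = π × 1.38²/2 = 2.99142 m².
Resultant F = γ·h_c·A = 8.03439 × 4.5087 × 2.99142 = 108.363 kN.
I_c = (π/8 − 8/(9π))·r⁴ = 0.109757 × 1.38⁴ = 0.39806 m⁴.
Centre of pressure: y_p = y_c + I_c/(y_c·A) = 5.88569 + 0.39806/(5.88569 × 2.99142) = 5.88569 + 0.0226086 = 5.9083 m along the plane.
Vertically, h_p = y_p·sinθ = 5.9083 × 0.766044 = 4.52602 m.

h_p = 4.526 m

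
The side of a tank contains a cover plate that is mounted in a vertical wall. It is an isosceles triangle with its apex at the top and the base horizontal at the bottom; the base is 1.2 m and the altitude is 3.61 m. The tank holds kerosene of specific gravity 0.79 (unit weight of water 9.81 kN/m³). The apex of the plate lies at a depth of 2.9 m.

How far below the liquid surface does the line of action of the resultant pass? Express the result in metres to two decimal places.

γ = 0.79 × 9.81 = 7.7499 kN/m³.
With the apex up, the centroid sits 2h/3 = 2 × 3.61/3 = 2.40667 m below the apex, so the centroid depth is h_c = 2.9 + 2.40667 = 5.30667 m.
A = ½ × 1.2 × 3.61 = 2.166 m².
Resultant F = γ·h_c·A = 7.7499 × 5.30667 × 2.166 = 89.0793 kN.
I_c = b·h³/36 = 1.2 × 3.61³/36 = 1.5682 m⁴.
Centre of pressure: y_p = y_c + I_c/(y_c·A) = 5.30667 + 1.5682/(5.30667 × 2.166) = 5.30667 + 0.136433 = 5.4431 m along the plane.

h_p = 5.44 m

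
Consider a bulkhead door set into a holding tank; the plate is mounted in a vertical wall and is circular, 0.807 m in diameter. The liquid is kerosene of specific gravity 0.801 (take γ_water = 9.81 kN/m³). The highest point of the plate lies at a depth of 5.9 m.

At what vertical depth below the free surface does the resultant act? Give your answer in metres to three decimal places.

h_p = 6.310 m

γ = 0.801 × 9.81 = 7.85781 kN/m³.
The centroid is at the centre, 0.4035 m below the top of the plate, so the centroid depth is h_c = 5.9 + 0.4035 = 6.3035 m.
A = π(0.4035)² = 0.51149 m².
Resultant F = γ·h_c·A = 7.85781 × 6.3035 × 0.51149 = 25.335 kN.
I_c = πr⁴/4 = π × 0.4035⁴/4 = 0.0208192 m⁴.
Centre of pressure: y_p = y_c + I_c/(y_c·A) = 6.3035 + 0.0208192/(6.3035 × 0.51149) = 6.3035 + 0.00645721 = 6.30996 m along the plane.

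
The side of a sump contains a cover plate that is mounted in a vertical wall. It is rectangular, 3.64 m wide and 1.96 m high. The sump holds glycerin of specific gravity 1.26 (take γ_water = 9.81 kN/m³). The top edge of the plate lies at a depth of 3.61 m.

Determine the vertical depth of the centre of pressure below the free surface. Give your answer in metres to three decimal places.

γ = 1.26 × 9.81 = 12.3606 kN/m³.
The centroid lies 1.96/2 = 0.98 m below the top edge, so the centroid depth is h_c = 3.61 + 0.98 = 4.59 m.
A = 3.64 × 1.96 = 7.1344 m².
Resultant F = γ·h_c·A = 12.3606 × 4.59 × 7.1344 = 404.771 kN.
I_c = b·h³/12 = 3.64 × 1.96³/12 = 2.28396 m⁴.
Centre of pressure: y_p = y_c + I_c/(y_c·A) = 4.59 + 2.28396/(4.59 × 7.1344) = 4.59 + 0.0697458 = 4.65975 m along the plane.

h_p = 4.660 m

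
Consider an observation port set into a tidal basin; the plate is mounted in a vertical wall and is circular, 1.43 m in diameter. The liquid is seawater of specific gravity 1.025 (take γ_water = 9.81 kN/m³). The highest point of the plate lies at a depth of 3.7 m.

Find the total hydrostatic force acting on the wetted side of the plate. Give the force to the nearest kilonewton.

γ = 1.025 × 9.81 = 10.05525 kN/m³.
The centroid is at the centre, 0.715 m below the top of the plate, so the centroid depth is h_c = 3.7 + 0.715 = 4.415 m.
A = π(0.715)² = 1.60606 m².
Resultant F = γ·h_c·A = 10.05525 × 4.415 × 1.60606 = 71.2993 kN.

F ≈ 71 kN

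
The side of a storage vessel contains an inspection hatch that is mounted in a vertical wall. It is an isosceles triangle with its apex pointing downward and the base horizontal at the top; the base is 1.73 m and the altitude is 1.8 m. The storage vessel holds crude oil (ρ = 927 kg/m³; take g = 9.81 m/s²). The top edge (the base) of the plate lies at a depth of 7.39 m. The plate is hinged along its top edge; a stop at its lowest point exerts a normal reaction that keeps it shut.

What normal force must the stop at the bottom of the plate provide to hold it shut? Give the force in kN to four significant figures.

P ≈ 39.13 kN

γ = ρg = 927 × 9.81 / 1000 = 9.09387 kN/m³.
With the apex down, the centroid sits h/3 = 1.8/3 = 0.6 m below the base (the top edge), so the centroid depth is h_c = 7.39 + 0.6 = 7.99 m.
A = ½ × 1.73 × 1.8 = 1.557 m².
Resultant F = γ·h_c·A = 9.09387 × 7.99 × 1.557 = 113.132 kN.
I_c = b·h³/36 = 1.73 × 1.8³/36 = 0.28026 m⁴.
Centre of pressure: y_p = y_c + I_c/(y_c·A) = 7.99 + 0.28026/(7.99 × 1.557) = 7.99 + 0.0225282 = 8.01253 m along the plane.
The resultant acts 0.6 + 0.0225282 = 0.622528 m (along the plate) below the hinge at the top edge, so the moment about the hinge is M = F × 0.622528 = 113.132 × 0.622528 = 70.4278 kN·m.
A normal force at the bottom, 1.8 m from the hinge, must supply this moment: P = 70.4278/1.8 = 39.1266 kN.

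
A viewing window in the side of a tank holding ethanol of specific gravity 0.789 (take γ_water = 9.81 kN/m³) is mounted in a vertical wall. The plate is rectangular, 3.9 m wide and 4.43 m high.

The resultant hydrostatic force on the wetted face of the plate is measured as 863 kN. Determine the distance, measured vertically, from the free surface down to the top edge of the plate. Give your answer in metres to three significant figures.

γ = 0.789 × 9.81 = 7.74009 kN/m³.
A = 3.9 × 4.43 = 17.277 m².
From F = γ·h_c·A, the centroid depth is h_c = 863/(7.74009 × 17.277) = 6.45352 m.
The centroid lies 4.43/2 = 2.215 m below the top edge, so the top edge sits at h_top = 6.45352 − 2.215 = 4.23852 m below the surface.

d_top ≈ 4.24 m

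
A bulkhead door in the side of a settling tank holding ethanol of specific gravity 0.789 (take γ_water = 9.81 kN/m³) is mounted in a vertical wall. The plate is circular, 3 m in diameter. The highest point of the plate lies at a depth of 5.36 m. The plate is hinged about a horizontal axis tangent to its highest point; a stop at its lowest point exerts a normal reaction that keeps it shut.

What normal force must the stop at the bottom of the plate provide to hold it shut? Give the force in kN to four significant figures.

P ≈ 197.9 kN

γ = 0.789 × 9.81 = 7.74009 kN/m³.
The centroid is at the centre, 1.5 m below the top of the plate, so the centroid depth is h_c = 5.36 + 1.5 = 6.86 m.
A = π(1.5)² = 7.06858 m².
Resultant F = γ·h_c·A = 7.74009 × 6.86 × 7.06858 = 375.321 kN.
I_c = πr⁴/4 = π × 1.5⁴/4 = 3.97608 m⁴.
Centre of pressure: y_p = y_c + I_c/(y_c·A) = 6.86 + 3.97608/(6.86 × 7.06858) = 6.86 + 0.0819972 = 6.942 m along the plane.
The resultant acts 1.5 + 0.0819972 = 1.582 m (along the plate) below the hinge at the top edge, so the moment about the hinge is M = F × 1.582 = 375.321 × 1.582 = 593.758 kN·m.
A normal force at the bottom, 3 m from the hinge, must supply this moment: P = 593.758/3 = 197.919 kN.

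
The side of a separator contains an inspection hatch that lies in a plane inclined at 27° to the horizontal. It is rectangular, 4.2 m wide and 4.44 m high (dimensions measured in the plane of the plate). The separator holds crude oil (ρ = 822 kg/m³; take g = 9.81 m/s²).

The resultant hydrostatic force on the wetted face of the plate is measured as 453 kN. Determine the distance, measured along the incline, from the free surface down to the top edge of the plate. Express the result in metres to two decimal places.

y_top ≈ 4.42 m

γ = ρg = 822 × 9.81 / 1000 = 8.06382 kN/m³.
A = 4.2 × 4.44 = 18.648 m².
From F = γ·h_c·A, the centroid depth is h_c = 453/(8.06382 × 18.648) = 3.01249 m.
Let θ = 27° be the plate's angle to the horizontal; measure y along the incline from where the plane meets the free surface. Vertical depth h = y·sinθ with sinθ = 0.453990.
Along the incline, y_c = h_c/sinθ = 3.01249/0.453990 = 6.63559 m.
The centroid lies 4.44/2 = 2.22 m below the top edge, so the top edge sits at y_top = 6.63559 − 2.22 = 4.41559 m along the incline.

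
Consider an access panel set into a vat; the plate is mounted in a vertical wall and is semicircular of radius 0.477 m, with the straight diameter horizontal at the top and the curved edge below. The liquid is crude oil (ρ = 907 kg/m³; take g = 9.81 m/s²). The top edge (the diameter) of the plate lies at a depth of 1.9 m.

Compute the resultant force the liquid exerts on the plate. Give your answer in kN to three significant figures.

γ = ρg = 907 × 9.81 / 1000 = 8.89767 kN/m³.
The centroid of a semicircle lies 4r/(3π) = 0.202445 m from the diameter, here below the top edge, so the centroid depth is h_c = 1.9 + 0.202445 = 2.10244 m.
A = πr²/2 = π × 0.477²/2 = 0.357402 m².
Resultant F = γ·h_c·A = 8.89767 × 2.10244 × 0.357402 = 6.68585 kN.

F ≈ 6.69 kN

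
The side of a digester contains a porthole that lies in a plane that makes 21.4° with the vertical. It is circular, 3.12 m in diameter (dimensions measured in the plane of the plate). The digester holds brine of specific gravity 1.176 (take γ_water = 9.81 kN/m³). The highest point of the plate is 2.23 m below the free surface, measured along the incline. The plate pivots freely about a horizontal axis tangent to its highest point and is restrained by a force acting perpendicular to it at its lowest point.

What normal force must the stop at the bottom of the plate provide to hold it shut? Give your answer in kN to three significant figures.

γ = 1.176 × 9.81 = 11.53656 kN/m³.
The plate makes 21.4° with the vertical, i.e. θ = 90° − 21.4° = 68.6° to the horizontal. Measuring y along the incline from the free-surface line, vertical depth h = y·sinθ with sinθ = 0.931056.
The centroid is at the centre, 1.56 m below the top of the plate, so y_c = 2.23 + 1.56 = 3.79 m and h_c = 3.79 × 0.931056 = 3.5287 m.
A = π(1.56)² = 7.64538 m².
Resultant F = γ·h_c·A = 11.53656 × 3.5287 × 7.64538 = 311.236 kN.
I_c = πr⁴/4 = π × 1.56⁴/4 = 4.65145 m⁴.
Centre of pressure: y_p = y_c + I_c/(y_c·A) = 3.79 + 4.65145/(3.79 × 7.64538) = 3.79 + 0.160528 = 3.95053 m along the plane.
The resultant acts 1.56 + 0.160528 = 1.72053 m (along the plate) below the hinge at the top edge, so the moment about the hinge is M = F × 1.72053 = 311.236 × 1.72053 = 535.491 kN·m.
A normal force at the bottom, 3.12 m from the hinge, must supply this moment: P = 535.491/3.12 = 171.632 kN.

P ≈ 172 kN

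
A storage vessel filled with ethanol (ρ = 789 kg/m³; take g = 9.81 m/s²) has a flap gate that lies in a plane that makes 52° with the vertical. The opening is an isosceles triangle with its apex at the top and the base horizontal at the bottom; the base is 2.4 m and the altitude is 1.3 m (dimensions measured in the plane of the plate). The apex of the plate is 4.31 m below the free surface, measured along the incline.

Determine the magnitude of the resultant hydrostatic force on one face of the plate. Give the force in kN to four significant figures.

γ = ρg = 789 × 9.81 / 1000 = 7.74009 kN/m³.
The plate makes 52° with the vertical, i.e. θ = 90° − 52° = 38° to the horizontal. Measuring y along the incline from the free-surface line, vertical depth h = y·sinθ with sinθ = 0.615661.
With the apex up, the centroid sits 2h/3 = 2 × 1.3/3 = 0.866667 m below the apex, so y_c = 4.31 + 0.866667 = 5.17667 m and h_c = 5.17667 × 0.615661 = 3.18707 m.
A = ½ × 2.4 × 1.3 = 1.56 m².
Resultant F = γ·h_c·A = 7.74009 × 3.18707 × 1.56 = 38.4824 kN.

F ≈ 38.48 kN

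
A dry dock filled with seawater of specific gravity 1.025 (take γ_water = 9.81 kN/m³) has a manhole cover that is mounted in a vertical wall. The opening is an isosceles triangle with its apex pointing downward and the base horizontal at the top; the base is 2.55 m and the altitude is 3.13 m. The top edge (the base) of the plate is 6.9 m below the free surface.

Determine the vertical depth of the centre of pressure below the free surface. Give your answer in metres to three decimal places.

γ = 1.025 × 9.81 = 10.05525 kN/m³.
With the apex down, the centroid sits h/3 = 3.13/3 = 1.04333 m below the base (the top edge), so the centroid depth is h_c = 6.9 + 1.04333 = 7.94333 m.
A = ½ × 2.55 × 3.13 = 3.99075 m².
Resultant F = γ·h_c·A = 10.05525 × 7.94333 × 3.99075 = 318.75 kN.
I_c = b·h³/36 = 2.55 × 3.13³/36 = 2.17205 m⁴.
Centre of pressure: y_p = y_c + I_c/(y_c·A) = 7.94333 + 2.17205/(7.94333 × 3.99075) = 7.94333 + 0.0685193 = 8.01185 m along the plane.

h_p = 8.012 m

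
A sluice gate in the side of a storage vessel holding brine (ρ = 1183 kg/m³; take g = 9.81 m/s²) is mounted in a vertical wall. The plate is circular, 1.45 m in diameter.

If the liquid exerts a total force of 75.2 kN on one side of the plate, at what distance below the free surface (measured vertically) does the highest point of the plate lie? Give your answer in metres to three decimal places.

γ = ρg = 1183 × 9.81 / 1000 = 11.60523 kN/m³.
A = π(0.725)² = 1.6513 m².
From F = γ·h_c·A, the centroid depth is h_c = 75.2/(11.60523 × 1.6513) = 3.92408 m.
The centroid is at the centre, 0.725 m below the top of the plate, so the highest point sits at h_top = 3.92408 − 0.725 = 3.19908 m below the surface.

d_top ≈ 3.199 m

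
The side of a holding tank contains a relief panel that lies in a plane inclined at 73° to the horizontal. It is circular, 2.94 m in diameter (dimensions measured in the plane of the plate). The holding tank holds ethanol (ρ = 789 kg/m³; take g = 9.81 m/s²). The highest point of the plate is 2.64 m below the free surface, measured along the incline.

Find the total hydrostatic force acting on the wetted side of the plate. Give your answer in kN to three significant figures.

γ = ρg = 789 × 9.81 / 1000 = 7.74009 kN/m³.
Let θ = 73° be the plate's angle to the horizontal; measure y along the incline from where the plane meets the free surface. Vertical depth h = y·sinθ with sinθ = 0.956305.
The centroid is at the centre, 1.47 m below the top of the plate, so y_c = 2.64 + 1.47 = 4.11 m and h_c = 4.11 × 0.956305 = 3.93041 m.
A = π(1.47)² = 6.78867 m².
Resultant F = γ·h_c·A = 7.74009 × 3.93041 × 6.78867 = 206.523 kN.

F ≈ 207 kN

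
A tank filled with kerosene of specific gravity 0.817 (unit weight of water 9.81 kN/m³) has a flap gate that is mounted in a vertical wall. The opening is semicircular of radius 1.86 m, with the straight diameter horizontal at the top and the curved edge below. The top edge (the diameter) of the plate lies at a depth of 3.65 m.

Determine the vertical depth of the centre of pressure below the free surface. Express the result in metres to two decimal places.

h_p = 4.49 m

γ = 0.817 × 9.81 = 8.01477 kN/m³.
The centroid of a semicircle lies 4r/(3π) = 0.789409 m from the diameter, here below the top edge, so the centroid depth is h_c = 3.65 + 0.789409 = 4.43941 m.
A = πr²/2 = π × 1.86²/2 = 5.43433 m².
Resultant F = γ·h_c·A = 8.01477 × 4.43941 × 5.43433 = 193.358 kN.
I_c = (π/8 − 8/(9π))·r⁴ = 0.109757 × 1.86⁴ = 1.31366 m⁴.
Centre of pressure: y_p = y_c + I_c/(y_c·A) = 4.43941 + 1.31366/(4.43941 × 5.43433) = 4.43941 + 0.0544517 = 4.49386 m along the plane.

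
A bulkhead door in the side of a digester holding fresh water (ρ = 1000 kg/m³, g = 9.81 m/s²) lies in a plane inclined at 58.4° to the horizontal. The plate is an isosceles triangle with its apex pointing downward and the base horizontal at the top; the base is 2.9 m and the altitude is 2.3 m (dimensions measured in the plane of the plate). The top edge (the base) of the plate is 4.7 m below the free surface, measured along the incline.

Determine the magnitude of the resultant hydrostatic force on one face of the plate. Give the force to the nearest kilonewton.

γ = ρg = 1000 × 9.81 = 9810 N/m³ = 9.81 kN/m³.
Let θ = 58.4° be the plate's angle to the horizontal; measure y along the incline from where the plane meets the free surface. Vertical depth h = y·sinθ with sinθ = 0.851727.
With the apex down, the centroid sits h/3 = 2.3/3 = 0.766667 m below the base (the top edge), so y_c = 4.7 + 0.766667 = 5.46667 m and h_c = 5.46667 × 0.851727 = 4.65611 m.
A = ½ × 2.9 × 2.3 = 3.335 m².
Resultant F = γ·h_c·A = 9.81 × 4.65611 × 3.335 = 152.331 kN.

F ≈ 152 kN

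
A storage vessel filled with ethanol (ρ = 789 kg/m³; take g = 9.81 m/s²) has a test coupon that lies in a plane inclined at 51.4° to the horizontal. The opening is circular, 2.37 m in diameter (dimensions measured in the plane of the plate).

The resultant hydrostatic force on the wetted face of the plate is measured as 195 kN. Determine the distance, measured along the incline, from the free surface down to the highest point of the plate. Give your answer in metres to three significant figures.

y_top ≈ 6.12 m

γ = ρg = 789 × 9.81 / 1000 = 7.74009 kN/m³.
A = π(1.185)² = 4.4115 m².
From F = γ·h_c·A, the centroid depth is h_c = 195/(7.74009 × 4.4115) = 5.71087 m.
Let θ = 51.4° be the plate's angle to the horizontal; measure y along the incline from where the plane meets the free surface. Vertical depth h = y·sinθ with sinθ = 0.781520.
Along the incline, y_c = h_c/sinθ = 5.71087/0.781520 = 7.30739 m.
The centroid is at the centre, 1.185 m below the top of the plate, so the highest point sits at y_top = 7.30739 − 1.185 = 6.12239 m along the incline.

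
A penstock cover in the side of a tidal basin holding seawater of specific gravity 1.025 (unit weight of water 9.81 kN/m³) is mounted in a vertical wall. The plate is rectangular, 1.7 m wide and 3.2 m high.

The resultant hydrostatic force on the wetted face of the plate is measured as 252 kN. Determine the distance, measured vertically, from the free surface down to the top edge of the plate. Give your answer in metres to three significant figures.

d_top ≈ 3.01 m

γ = 1.025 × 9.81 = 10.05525 kN/m³.
A = 1.7 × 3.2 = 5.44 m².
From F = γ·h_c·A, the centroid depth is h_c = 252/(10.05525 × 5.44) = 4.6069 m.
The centroid lies 3.2/2 = 1.6 m below the top edge, so the top edge sits at h_top = 4.6069 − 1.6 = 3.0069 m below the surface.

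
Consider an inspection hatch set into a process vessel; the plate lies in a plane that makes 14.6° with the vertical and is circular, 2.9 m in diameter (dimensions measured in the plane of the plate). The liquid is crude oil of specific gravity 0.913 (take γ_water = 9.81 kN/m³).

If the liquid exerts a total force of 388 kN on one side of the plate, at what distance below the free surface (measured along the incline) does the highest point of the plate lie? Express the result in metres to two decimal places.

y_top ≈ 5.33 m

γ = 0.913 × 9.81 = 8.95653 kN/m³.
A = π(1.45)² = 6.6052 m².
From F = γ·h_c·A, the centroid depth is h_c = 388/(8.95653 × 6.6052) = 6.55852 m.
The plate makes 14.6° with the vertical, i.e. θ = 90° − 14.6° = 75.4° to the horizontal. Measuring y along the incline from the free-surface line, vertical depth h = y·sinθ with sinθ = 0.967709.
Along the incline, y_c = h_c/sinθ = 6.55852/0.967709 = 6.77737 m.
The centroid is at the centre, 1.45 m below the top of the plate, so the highest point sits at y_top = 6.77737 − 1.45 = 5.32737 m along the incline.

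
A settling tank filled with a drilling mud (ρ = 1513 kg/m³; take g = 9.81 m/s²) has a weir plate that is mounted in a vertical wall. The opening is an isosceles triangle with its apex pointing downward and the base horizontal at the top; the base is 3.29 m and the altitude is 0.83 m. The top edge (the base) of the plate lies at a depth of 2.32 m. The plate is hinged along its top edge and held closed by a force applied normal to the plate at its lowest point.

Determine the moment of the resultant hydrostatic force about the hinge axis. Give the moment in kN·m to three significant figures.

M ≈ 15.3 kN·m

γ = ρg = 1513 × 9.81 / 1000 = 14.84253 kN/m³.
With the apex down, the centroid sits h/3 = 0.83/3 = 0.276667 m below the base (the top edge), so the centroid depth is h_c = 2.32 + 0.276667 = 2.59667 m.
A = ½ × 3.29 × 0.83 = 1.36535 m².
Resultant F = γ·h_c·A = 14.84253 × 2.59667 × 1.36535 = 52.6222 kN.
I_c = b·h³/36 = 3.29 × 0.83³/36 = 0.052255 m⁴.
Centre of pressure: y_p = y_c + I_c/(y_c·A) = 2.59667 + 0.052255/(2.59667 × 1.36535) = 2.59667 + 0.014739 = 2.61141 m along the plane.
The resultant acts 0.276667 + 0.014739 = 0.291406 m (along the plate) below the hinge at the top edge, so the moment about the hinge is M = F × 0.291406 = 52.6222 × 0.291406 = 15.3344 kN·m.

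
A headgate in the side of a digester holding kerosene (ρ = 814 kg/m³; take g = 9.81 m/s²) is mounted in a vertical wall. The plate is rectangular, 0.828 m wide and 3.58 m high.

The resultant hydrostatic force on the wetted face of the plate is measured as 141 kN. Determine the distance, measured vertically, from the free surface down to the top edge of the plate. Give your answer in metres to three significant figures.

γ = ρg = 814 × 9.81 / 1000 = 7.98534 kN/m³.
A = 0.828 × 3.58 = 2.96424 m².
From F = γ·h_c·A, the centroid depth is h_c = 141/(7.98534 × 2.96424) = 5.95679 m.
The centroid lies 3.58/2 = 1.79 m below the top edge, so the top edge sits at h_top = 5.95679 − 1.79 = 4.16679 m below the surface.

d_top ≈ 4.17 m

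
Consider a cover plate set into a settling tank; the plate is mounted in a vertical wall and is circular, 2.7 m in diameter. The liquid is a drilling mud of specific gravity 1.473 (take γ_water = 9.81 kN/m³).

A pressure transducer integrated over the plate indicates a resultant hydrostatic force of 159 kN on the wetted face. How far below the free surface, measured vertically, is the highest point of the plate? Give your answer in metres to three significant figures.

d_top ≈ 0.572 m

γ = 1.473 × 9.81 = 14.45013 kN/m³.
A = π(1.35)² = 5.72555 m².
From F = γ·h_c·A, the centroid depth is h_c = 159/(14.45013 × 5.72555) = 1.9218 m.
The centroid is at the centre, 1.35 m below the top of the plate, so the highest point sits at h_top = 1.9218 − 1.35 = 0.5718 m below the surface.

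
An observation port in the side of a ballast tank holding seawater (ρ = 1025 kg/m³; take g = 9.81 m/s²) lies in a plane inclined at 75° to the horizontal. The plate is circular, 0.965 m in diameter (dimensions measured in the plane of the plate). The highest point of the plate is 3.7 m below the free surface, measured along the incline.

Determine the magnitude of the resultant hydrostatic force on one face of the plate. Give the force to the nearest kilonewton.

F ≈ 30 kN

γ = ρg = 1025 × 9.81 / 1000 = 10.05525 kN/m³.
Let θ = 75° be the plate's angle to the horizontal; measure y along the incline from where the plane meets the free surface. Vertical depth h = y·sinθ with sinθ = 0.965926.
The centroid is at the centre, 0.4825 m below the top of the plate, so y_c = 3.7 + 0.4825 = 4.1825 m and h_c = 4.1825 × 0.965926 = 4.03999 m.
A = π(0.4825)² = 0.731382 m².
Resultant F = γ·h_c·A = 10.05525 × 4.03999 × 0.731382 = 29.711 kN.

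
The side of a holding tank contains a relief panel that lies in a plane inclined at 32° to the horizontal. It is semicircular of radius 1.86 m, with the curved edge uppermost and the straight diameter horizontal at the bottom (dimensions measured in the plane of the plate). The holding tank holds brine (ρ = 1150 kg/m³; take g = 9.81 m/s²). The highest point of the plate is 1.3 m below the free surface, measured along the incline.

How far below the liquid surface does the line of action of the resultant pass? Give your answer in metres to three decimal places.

h_p = 1.310 m

γ = ρg = 1150 × 9.81 / 1000 = 11.2815 kN/m³.
Let θ = 32° be the plate's angle to the horizontal; measure y along the incline from where the plane meets the free surface. Vertical depth h = y·sinθ with sinθ = 0.529919.
The centroid lies 4r/(3π) = 0.789409 m above the diameter, so r − 4r/(3π) = 1.86 − 0.789409 = 1.07059 m below the topmost point, so y_c = 1.3 + 1.07059 = 2.37059 m and h_c = 2.37059 × 0.529919 = 1.25622 m.
A = πr²/2 = π × 1.86²/2 = 5.43433 m².
Resultant F = γ·h_c·A = 11.2815 × 1.25622 × 5.43433 = 77.0156 kN.
I_c = (π/8 − 8/(9π))·r⁴ = 0.109757 × 1.86⁴ = 1.31366 m⁴.
Centre of pressure: y_p = y_c + I_c/(y_c·A) = 2.37059 + 1.31366/(2.37059 × 5.43433) = 2.37059 + 0.101972 = 2.47256 m along the plane.
Vertically, h_p = y_p·sinθ = 2.47256 × 0.529919 = 1.31026 m.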